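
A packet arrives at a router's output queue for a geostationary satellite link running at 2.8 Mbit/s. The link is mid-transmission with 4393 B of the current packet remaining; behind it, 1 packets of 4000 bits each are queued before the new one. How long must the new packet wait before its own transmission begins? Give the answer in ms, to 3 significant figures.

Each queued packet: L/R = 4000/2800000 = 1.42857 ms.
1 queued → 1.42857 ms.
Plus remaining 35144 bits of current packet: 12.5514 ms.
Queuing delay = 14.0 ms.

14.0 ms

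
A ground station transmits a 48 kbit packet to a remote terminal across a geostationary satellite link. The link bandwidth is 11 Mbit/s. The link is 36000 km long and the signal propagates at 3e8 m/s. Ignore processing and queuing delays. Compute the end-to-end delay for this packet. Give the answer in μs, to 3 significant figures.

124000 μs

L = 48000 bits.
Transmission delay = L/R = 48000 / 11000000 = 4363.64 μs.
Propagation delay = d/s = 36000000 m / 300000000 m/s = 120000 μs.
Total = 124000 μs.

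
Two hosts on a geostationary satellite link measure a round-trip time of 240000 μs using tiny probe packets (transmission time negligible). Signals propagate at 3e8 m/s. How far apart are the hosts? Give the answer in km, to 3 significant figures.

One-way propagation = RTT/2 = 120000 μs.
d = s × t = 300000000 × 0.12 = 36000 km.

36000 km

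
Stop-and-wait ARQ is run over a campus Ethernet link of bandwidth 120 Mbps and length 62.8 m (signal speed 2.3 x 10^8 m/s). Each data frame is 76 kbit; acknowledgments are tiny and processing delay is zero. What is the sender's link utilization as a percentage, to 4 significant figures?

t_tx = L/R = 76000/120000000 = 0.000633333 s.
t_prop = 62.8/2.3e+08 = 2.73043e-07 s; RTT = 5.46087e-07 s.
Cycle = t_tx + RTT = 0.000633879 s.
Utilization = t_tx / cycle = 0.000633333/0.000633879 = 99.91 %.

99.91 %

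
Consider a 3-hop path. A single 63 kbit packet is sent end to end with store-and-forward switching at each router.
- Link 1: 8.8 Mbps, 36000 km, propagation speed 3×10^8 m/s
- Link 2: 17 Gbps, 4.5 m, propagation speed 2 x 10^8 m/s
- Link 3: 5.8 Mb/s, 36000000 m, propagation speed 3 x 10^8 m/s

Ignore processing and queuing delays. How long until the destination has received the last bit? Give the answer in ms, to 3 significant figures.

L = 63000 bits.
Transmission delays (L/R per hop): 7.15909, 0.00370588, 10.8621 ms; sum = 18.0249 ms.
Propagation delays (d/s per hop): 120, 2.25e-05, 120 ms; sum = 240 ms.
End-to-end = 258 ms.

258 ms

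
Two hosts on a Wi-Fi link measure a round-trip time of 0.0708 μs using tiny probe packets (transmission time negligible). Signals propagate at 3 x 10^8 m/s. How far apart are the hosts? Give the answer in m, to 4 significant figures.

10.62 m

One-way propagation = RTT/2 = 0.0354 μs.
d = s × t = 300000000 × 3.54e-08 = 10.62 m.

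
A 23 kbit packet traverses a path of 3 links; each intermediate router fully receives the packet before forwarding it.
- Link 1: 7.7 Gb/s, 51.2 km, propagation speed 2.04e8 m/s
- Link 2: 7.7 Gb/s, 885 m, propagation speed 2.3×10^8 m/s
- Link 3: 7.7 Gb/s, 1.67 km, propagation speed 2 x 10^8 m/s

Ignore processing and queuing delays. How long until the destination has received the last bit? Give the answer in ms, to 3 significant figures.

0.272 ms

L = 23000 bits.
Transmission delay per hop = L/R = 23000/7700000000 = 0.00298701 ms; 3 hops → 0.00896104 ms.
Propagation delays (d/s per hop): 0.25098, 0.00384783, 0.00835 ms; sum = 0.263178 ms.
End-to-end = 0.272 ms.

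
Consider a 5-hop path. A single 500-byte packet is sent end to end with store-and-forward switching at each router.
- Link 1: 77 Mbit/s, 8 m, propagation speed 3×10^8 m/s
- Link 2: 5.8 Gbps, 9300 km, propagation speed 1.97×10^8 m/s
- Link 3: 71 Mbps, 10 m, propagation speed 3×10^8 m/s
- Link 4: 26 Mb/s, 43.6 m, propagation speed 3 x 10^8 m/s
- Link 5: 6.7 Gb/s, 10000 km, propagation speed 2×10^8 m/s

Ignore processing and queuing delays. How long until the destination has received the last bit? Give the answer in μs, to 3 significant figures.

L = 500 × 8 = 4000 bits.
Transmission delays (L/R per hop): 51.9481, 0.689655, 56.338, 153.846, 0.597015 μs; sum = 263.419 μs.
Propagation delays (d/s per hop): 0.0266667, 47208.1, 0.0333333, 0.145333, 50000 μs; sum = 97208.3 μs.
End-to-end = 97500 μs.

97500 μs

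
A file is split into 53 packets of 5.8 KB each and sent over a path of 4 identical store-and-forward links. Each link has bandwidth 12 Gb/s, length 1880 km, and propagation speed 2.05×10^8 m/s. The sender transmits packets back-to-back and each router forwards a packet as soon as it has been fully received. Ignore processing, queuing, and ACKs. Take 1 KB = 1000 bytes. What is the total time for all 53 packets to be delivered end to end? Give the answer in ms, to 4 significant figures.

Per-hop transmission t_tx = L/R = 46400/12000000000 = 0.00386667 ms.
Per-hop propagation t_prop = 1880000/2.05e+08 = 9.17073 ms.
Pipeline fill: first packet needs 4·t_tx to clear all hops; remaining 52 packets each add one t_tx.
Total = (4+53-1)·t_tx + 4·t_prop = 56·0.00386667 + 4·9.17073 = 36.90 ms.

36.90 ms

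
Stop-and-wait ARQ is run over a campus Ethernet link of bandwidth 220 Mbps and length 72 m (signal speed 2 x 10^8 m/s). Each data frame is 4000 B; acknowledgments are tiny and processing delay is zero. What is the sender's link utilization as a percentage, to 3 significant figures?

t_tx = L/R = 32000/220000000 = 0.000145455 s.
t_prop = 72/200000000 = 3.6e-07 s; RTT = 7.2e-07 s.
Cycle = t_tx + RTT = 0.000146175 s.
Utilization = t_tx / cycle = 0.000145455/0.000146175 = 99.5 %.

99.5 %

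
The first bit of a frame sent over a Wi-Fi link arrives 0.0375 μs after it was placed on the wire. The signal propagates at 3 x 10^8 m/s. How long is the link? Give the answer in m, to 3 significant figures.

11.3 m

d = s × t_prop = 300000000 × 3.75e-08 = 11.3 m.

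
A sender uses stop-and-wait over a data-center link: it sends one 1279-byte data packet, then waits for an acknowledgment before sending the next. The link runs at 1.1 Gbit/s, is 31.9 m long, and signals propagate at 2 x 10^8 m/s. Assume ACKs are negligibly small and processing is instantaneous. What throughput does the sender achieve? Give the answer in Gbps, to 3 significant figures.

t_tx = L/R = 10232/1100000000 = 9.30182e-06 s.
t_prop = 31.9/200000000 = 1.595e-07 s; RTT = 3.19e-07 s.
Cycle = t_tx + RTT = 9.62082e-06 s.
Throughput = L / cycle = 10232 / 9.62082e-06 = 1.06 Gbps.

1.06 Gbps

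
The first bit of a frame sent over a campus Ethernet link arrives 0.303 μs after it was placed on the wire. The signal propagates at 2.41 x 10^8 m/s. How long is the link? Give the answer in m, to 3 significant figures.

d = s × t_prop = 241000000 × 3.03e-07 = 73.0 m.

73.0 m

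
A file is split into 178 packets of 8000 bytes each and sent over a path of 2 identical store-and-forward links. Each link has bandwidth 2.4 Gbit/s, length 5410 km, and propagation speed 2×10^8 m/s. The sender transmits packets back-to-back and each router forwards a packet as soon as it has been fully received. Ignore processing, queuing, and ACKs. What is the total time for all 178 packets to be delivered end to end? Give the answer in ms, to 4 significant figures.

58.87 ms

Per-hop transmission t_tx = L/R = 64000/2400000000 = 0.0266667 ms.
Per-hop propagation t_prop = 5410000/200000000 = 27.05 ms.
Pipeline fill: first packet needs 2·t_tx to clear all hops; remaining 177 packets each add one t_tx.
Total = (2+178-1)·t_tx + 2·t_prop = 179·0.0266667 + 2·27.05 = 58.87 ms.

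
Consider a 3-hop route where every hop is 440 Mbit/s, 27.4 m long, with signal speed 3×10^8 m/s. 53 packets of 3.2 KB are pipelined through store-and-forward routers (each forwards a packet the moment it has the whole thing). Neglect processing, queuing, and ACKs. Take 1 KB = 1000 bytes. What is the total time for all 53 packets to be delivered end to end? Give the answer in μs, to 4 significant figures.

Per-hop transmission t_tx = L/R = 25600/440000000 = 58.1818 μs.
Per-hop propagation t_prop = 27.4/300000000 = 0.0913333 μs.
Pipeline fill: first packet needs 3·t_tx to clear all hops; remaining 52 packets each add one t_tx.
Total = (3+53-1)·t_tx + 3·t_prop = 55·58.1818 + 3·0.0913333 = 3200 μs.

3200 μs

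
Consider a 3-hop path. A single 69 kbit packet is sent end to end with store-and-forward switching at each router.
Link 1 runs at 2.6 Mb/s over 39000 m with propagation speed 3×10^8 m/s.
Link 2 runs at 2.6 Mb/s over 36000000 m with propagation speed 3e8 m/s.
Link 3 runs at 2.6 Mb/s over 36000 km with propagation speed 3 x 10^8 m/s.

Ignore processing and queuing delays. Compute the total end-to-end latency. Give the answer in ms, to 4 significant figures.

L = 69000 bits.
Transmission delay per hop = L/R = 69000/2600000 = 26.5385 ms; 3 hops → 79.6154 ms.
Propagation delays (d/s per hop): 0.13, 120, 120 ms; sum = 240.13 ms.
End-to-end = 319.7 ms.

319.7 ms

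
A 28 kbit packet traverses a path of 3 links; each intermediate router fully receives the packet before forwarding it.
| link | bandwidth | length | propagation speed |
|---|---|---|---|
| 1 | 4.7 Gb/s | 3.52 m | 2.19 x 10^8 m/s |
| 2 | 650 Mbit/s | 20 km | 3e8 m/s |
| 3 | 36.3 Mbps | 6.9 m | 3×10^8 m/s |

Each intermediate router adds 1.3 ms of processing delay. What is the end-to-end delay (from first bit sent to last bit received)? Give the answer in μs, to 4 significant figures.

L = 28000 bits.
Transmission delays (L/R per hop): 5.95745, 43.0769, 771.35 μs; sum = 820.384 μs.
Propagation delays (d/s per hop): 0.0160731, 66.6667, 0.023 μs; sum = 66.7057 μs.
Processing at 2 router(s): 2 × 1.3 ms = 2600 μs.
End-to-end = 3487 μs.

3487 μs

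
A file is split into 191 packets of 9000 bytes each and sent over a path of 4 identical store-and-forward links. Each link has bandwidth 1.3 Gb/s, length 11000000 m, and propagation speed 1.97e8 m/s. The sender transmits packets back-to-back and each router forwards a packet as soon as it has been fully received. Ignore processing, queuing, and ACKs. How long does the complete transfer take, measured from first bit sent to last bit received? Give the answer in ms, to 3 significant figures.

Per-hop transmission t_tx = L/R = 72000/1300000000 = 0.0553846 ms.
Per-hop propagation t_prop = 11000000/197000000 = 55.8376 ms.
Pipeline fill: first packet needs 4·t_tx to clear all hops; remaining 190 packets each add one t_tx.
Total = (4+191-1)·t_tx + 4·t_prop = 194·0.0553846 + 4·55.8376 = 234 ms.

234 ms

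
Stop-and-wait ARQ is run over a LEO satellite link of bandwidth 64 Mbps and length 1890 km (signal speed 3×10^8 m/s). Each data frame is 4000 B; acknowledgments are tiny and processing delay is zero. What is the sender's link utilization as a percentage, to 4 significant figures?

t_tx = L/R = 32000/64000000 = 0.0005 s.
t_prop = 1890000/300000000 = 0.0063 s; RTT = 0.0126 s.
Cycle = t_tx + RTT = 0.0131 s.
Utilization = t_tx / cycle = 0.0005/0.0131 = 3.817 %.

3.817 %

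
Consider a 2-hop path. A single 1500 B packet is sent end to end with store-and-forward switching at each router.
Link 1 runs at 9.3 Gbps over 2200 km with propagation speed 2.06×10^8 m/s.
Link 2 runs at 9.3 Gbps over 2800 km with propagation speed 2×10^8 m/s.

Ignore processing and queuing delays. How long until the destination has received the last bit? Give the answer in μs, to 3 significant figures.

L = 1500 × 8 = 12000 bits.
Transmission delay per hop = L/R = 12000/9300000000 = 1.29032 μs; 2 hops → 2.58065 μs.
Propagation delays (d/s per hop): 10679.6, 14000 μs; sum = 24679.6 μs.
End-to-end = 24700 μs.

24700 μs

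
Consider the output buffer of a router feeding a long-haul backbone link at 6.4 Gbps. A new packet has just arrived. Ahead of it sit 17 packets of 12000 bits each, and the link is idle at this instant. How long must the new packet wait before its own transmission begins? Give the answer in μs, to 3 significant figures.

31.9 μs

Each queued packet: L/R = 12000/6400000000 = 1.875 μs.
17 queued → 31.875 μs.
Queuing delay = 31.9 μs.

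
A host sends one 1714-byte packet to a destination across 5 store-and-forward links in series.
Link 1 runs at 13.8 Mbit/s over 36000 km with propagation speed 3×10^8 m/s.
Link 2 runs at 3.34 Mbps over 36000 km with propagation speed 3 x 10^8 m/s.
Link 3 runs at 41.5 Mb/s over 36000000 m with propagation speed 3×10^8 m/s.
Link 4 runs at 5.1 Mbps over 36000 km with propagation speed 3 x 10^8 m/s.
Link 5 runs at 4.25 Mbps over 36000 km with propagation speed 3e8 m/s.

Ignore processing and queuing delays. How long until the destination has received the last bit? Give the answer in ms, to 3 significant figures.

L = 1714 × 8 = 13712 bits.
Transmission delays (L/R per hop): 0.993623, 4.10539, 0.33041, 2.68863, 3.22635 ms; sum = 11.3444 ms.
Propagation delays (d/s per hop): 120, 120, 120, 120, 120 ms; sum = 600 ms.
End-to-end = 611 ms.

611 ms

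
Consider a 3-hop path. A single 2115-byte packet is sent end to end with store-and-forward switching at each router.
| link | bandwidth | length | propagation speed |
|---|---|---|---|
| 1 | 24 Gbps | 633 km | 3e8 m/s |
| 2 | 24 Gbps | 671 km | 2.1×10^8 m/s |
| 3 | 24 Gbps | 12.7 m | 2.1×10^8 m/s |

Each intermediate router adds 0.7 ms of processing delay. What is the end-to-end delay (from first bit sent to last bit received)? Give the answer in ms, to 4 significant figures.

6.707 ms

L = 2115 × 8 = 16920 bits.
Transmission delay per hop = L/R = 16920/24000000000 = 0.000705 ms; 3 hops → 0.002115 ms.
Propagation delays (d/s per hop): 2.11, 3.19524, 6.04762e-05 ms; sum = 5.3053 ms.
Processing at 2 router(s): 2 × 0.7 ms = 1.4 ms.
End-to-end = 6.707 ms.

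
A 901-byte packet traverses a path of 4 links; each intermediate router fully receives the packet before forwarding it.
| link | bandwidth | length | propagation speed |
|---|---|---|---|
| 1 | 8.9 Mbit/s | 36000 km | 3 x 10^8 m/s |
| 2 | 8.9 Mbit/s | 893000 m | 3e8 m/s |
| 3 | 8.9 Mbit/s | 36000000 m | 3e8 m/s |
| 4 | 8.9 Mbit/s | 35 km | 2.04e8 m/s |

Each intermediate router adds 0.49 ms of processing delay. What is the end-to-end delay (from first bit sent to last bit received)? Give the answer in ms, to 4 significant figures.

247.9 ms

L = 901 × 8 = 7208 bits.
Transmission delay per hop = L/R = 7208/8900000 = 0.809888 ms; 4 hops → 3.23955 ms.
Propagation delays (d/s per hop): 120, 2.97667, 120, 0.171569 ms; sum = 243.148 ms.
Processing at 3 router(s): 3 × 0.49 ms = 1.47 ms.
End-to-end = 247.9 ms.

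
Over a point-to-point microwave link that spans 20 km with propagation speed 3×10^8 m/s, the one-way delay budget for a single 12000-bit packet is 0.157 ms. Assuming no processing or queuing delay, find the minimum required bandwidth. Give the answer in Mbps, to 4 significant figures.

132.8 Mbps

Propagation delay = 20000 / 300000000 = 0.0666667 ms.
Transmission budget = 0.157 − 0.0666667 = 0.0903333 ms.
R ≥ L / t_tx = 12000 bits / 9.03333e-05 s = 132.8 Mbps.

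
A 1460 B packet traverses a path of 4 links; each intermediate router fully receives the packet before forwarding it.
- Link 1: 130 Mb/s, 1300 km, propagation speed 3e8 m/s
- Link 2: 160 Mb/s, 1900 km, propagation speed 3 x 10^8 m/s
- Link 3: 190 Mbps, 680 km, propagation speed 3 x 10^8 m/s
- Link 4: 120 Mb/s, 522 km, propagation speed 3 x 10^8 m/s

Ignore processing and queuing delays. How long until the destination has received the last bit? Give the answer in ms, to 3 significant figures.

L = 1460 × 8 = 11680 bits.
Transmission delays (L/R per hop): 0.0898462, 0.073, 0.0614737, 0.0973333 ms; sum = 0.321653 ms.
Propagation delays (d/s per hop): 4.33333, 6.33333, 2.26667, 1.74 ms; sum = 14.6733 ms.
End-to-end = 15.0 ms.

15.0 ms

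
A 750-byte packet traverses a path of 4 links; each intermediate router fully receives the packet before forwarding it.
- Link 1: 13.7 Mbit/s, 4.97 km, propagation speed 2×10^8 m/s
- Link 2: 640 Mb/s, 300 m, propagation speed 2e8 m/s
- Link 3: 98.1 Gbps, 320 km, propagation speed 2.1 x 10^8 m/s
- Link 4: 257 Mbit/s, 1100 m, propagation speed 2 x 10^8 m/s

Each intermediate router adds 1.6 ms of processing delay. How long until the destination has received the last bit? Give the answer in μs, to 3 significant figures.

L = 750 × 8 = 6000 bits.
Transmission delays (L/R per hop): 437.956, 9.375, 0.0611621, 23.3463 μs; sum = 470.739 μs.
Propagation delays (d/s per hop): 24.85, 1.5, 1523.81, 5.5 μs; sum = 1555.66 μs.
Processing at 3 router(s): 3 × 1.6 ms = 4800 μs.
End-to-end = 6830 μs.

6830 μs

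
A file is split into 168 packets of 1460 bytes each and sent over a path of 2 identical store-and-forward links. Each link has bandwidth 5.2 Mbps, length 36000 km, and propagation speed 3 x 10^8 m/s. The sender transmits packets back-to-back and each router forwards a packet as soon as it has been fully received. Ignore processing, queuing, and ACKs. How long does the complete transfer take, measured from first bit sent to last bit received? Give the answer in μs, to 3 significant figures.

620000 μs

Per-hop transmission t_tx = L/R = 11680/5200000 = 2246.15 μs.
Per-hop propagation t_prop = 36000000/300000000 = 120000 μs.
Pipeline fill: first packet needs 2·t_tx to clear all hops; remaining 167 packets each add one t_tx.
Total = (2+168-1)·t_tx + 2·t_prop = 169·2246.15 + 2·120000 = 620000 μs.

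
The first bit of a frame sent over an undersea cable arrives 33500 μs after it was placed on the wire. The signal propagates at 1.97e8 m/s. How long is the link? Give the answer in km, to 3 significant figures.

d = s × t_prop = 197000000 × 0.0335 = 6600 km.

6600 km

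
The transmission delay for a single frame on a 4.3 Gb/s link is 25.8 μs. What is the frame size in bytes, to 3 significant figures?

L = R × t_tx = 4300000000 b/s × 2.58e-05 s = 110940 bits.
In bytes: 110940 / 8 = 13900 bytes.

13900 bytes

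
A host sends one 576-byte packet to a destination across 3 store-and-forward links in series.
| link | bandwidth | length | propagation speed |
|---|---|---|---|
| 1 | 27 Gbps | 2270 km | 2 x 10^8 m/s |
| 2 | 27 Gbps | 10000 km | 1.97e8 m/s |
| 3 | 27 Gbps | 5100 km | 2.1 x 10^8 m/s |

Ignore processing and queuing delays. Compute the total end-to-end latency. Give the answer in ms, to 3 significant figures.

86.4 ms

L = 576 × 8 = 4608 bits.
Transmission delay per hop = L/R = 4608/27000000000 = 0.000170667 ms; 3 hops → 0.000512 ms.
Propagation delays (d/s per hop): 11.35, 50.7614, 24.2857 ms; sum = 86.3971 ms.
End-to-end = 86.4 ms.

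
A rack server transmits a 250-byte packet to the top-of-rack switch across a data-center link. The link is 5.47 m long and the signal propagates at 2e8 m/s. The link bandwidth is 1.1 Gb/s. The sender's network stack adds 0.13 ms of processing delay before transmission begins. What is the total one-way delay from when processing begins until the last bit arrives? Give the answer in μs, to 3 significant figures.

132 μs

L = 250 × 8 = 2000 bits.
Transmission delay = L/R = 2000 / 1100000000 = 1.81818 μs.
Propagation delay = d/s = 5.47 m / 200000000 m/s = 0.02735 μs.
Plus processing delay 0.13 ms = 130 μs.
Total = 132 μs.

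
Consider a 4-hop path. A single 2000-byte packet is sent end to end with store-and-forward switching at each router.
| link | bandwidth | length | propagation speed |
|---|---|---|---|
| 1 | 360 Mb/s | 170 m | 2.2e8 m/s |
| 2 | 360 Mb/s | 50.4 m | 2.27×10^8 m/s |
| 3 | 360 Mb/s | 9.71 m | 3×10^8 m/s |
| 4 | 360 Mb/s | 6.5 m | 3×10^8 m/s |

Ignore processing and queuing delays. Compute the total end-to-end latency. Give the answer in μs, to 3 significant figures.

179 μs

L = 2000 × 8 = 16000 bits.
Transmission delay per hop = L/R = 16000/360000000 = 44.4444 μs; 4 hops → 177.778 μs.
Propagation delays (d/s per hop): 0.772727, 0.222026, 0.0323667, 0.0216667 μs; sum = 1.04879 μs.
End-to-end = 179 μs.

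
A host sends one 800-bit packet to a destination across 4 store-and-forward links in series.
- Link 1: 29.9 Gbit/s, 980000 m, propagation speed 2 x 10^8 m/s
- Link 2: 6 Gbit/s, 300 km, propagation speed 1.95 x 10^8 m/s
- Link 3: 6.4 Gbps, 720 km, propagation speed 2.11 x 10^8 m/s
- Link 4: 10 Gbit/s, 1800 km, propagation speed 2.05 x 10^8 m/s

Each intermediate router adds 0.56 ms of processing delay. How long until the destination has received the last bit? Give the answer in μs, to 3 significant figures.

Transmission delays (L/R per hop): 0.0267559, 0.133333, 0.125, 0.08 μs; sum = 0.365089 μs.
Propagation delays (d/s per hop): 4900, 1538.46, 3412.32, 8780.49 μs; sum = 18631.3 μs.
Processing at 3 router(s): 3 × 0.56 ms = 1680 μs.
End-to-end = 20300 μs.

20300 μs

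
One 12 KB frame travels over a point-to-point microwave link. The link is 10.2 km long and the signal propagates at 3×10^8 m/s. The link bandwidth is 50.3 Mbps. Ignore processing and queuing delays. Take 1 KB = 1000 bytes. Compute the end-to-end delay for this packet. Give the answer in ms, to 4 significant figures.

L = 96000 bits.
Transmission delay = L/R = 96000 / 50300000 = 1.90855 ms.
Propagation delay = d/s = 10200 m / 300000000 m/s = 0.034 ms.
Total = 1.943 ms.

1.943 ms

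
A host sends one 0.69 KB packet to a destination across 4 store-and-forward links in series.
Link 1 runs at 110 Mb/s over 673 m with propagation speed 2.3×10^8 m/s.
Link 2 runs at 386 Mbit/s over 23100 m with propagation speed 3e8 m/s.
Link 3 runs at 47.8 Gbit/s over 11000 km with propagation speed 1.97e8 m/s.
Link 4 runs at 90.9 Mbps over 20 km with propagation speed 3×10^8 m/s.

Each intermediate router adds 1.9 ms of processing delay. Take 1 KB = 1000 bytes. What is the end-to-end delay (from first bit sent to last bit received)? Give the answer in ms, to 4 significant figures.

L = 5520 bits.
Transmission delays (L/R per hop): 0.0501818, 0.0143005, 0.000115481, 0.0607261 ms; sum = 0.125324 ms.
Propagation delays (d/s per hop): 0.00292609, 0.077, 55.8376, 0.0666667 ms; sum = 55.9842 ms.
Processing at 3 router(s): 3 × 1.9 ms = 5.7 ms.
End-to-end = 61.81 ms.

61.81 ms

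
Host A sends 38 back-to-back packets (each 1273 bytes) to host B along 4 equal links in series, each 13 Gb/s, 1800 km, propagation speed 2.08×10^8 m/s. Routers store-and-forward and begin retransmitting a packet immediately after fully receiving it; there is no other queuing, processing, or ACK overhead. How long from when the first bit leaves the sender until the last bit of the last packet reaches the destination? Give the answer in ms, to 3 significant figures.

Per-hop transmission t_tx = L/R = 10184/13000000000 = 0.000783385 ms.
Per-hop propagation t_prop = 1800000/208000000 = 8.65385 ms.
Pipeline fill: first packet needs 4·t_tx to clear all hops; remaining 37 packets each add one t_tx.
Total = (4+38-1)·t_tx + 4·t_prop = 41·0.000783385 + 4·8.65385 = 34.6 ms.

34.6 ms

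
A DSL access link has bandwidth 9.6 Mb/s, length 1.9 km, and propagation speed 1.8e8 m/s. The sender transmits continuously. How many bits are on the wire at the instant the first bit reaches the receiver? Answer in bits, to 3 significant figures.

Propagation delay = 1900 / 180000000 = 1.05556e-05 s.
BDP = R × t_prop = 9600000 × 1.05556e-05 = 101.333 bits.

101 bits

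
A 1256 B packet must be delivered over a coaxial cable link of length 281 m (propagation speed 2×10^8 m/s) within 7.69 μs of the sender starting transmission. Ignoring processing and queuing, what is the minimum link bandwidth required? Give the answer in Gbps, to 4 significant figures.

L = 10048 bits.
Propagation delay = 281 / 200000000 = 1.405 μs.
Transmission budget = 7.69 − 1.405 = 6.285 μs.
R ≥ L / t_tx = 10048 bits / 6.285e-06 s = 1.599 Gbps.

1.599 Gbps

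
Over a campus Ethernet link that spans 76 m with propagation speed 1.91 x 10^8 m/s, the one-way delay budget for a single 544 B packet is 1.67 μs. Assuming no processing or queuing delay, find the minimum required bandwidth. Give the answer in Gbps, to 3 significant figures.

3.42 Gbps

L = 4352 bits.
Propagation delay = 76 / 191000000 = 0.397906 μs.
Transmission budget = 1.67 − 0.397906 = 1.27209 μs.
R ≥ L / t_tx = 4352 bits / 1.27209e-06 s = 3.42 Gbps.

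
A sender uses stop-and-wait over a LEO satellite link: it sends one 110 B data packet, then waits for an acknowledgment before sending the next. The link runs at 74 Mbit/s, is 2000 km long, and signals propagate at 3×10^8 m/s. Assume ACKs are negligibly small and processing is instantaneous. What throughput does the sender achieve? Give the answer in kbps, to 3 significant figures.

t_tx = L/R = 880/74000000 = 1.18919e-05 s.
t_prop = 2000000/300000000 = 0.00666667 s; RTT = 0.0133333 s.
Cycle = t_tx + RTT = 0.0133452 s.
Throughput = L / cycle = 880 / 0.0133452 = 65.9 kbps.

65.9 kbps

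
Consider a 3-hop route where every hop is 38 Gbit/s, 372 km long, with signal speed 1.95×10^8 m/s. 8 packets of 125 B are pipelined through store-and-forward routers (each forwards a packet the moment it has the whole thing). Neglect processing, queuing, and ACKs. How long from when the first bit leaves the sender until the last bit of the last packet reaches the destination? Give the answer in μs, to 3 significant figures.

5720 μs

Per-hop transmission t_tx = L/R = 1000/38000000000 = 0.0263158 μs.
Per-hop propagation t_prop = 372000/195000000 = 1907.69 μs.
Pipeline fill: first packet needs 3·t_tx to clear all hops; remaining 7 packets each add one t_tx.
Total = (3+8-1)·t_tx + 3·t_prop = 10·0.0263158 + 3·1907.69 = 5720 μs.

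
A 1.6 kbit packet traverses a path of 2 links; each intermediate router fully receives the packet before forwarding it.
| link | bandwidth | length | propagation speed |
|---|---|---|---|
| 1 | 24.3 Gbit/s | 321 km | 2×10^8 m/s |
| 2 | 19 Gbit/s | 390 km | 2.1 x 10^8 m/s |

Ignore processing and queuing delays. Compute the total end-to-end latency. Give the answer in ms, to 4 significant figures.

L = 1600 bits.
Transmission delays (L/R per hop): 6.58436e-05, 8.42105e-05 ms; sum = 0.000150054 ms.
Propagation delays (d/s per hop): 1.605, 1.85714 ms; sum = 3.46214 ms.
End-to-end = 3.462 ms.

3.462 ms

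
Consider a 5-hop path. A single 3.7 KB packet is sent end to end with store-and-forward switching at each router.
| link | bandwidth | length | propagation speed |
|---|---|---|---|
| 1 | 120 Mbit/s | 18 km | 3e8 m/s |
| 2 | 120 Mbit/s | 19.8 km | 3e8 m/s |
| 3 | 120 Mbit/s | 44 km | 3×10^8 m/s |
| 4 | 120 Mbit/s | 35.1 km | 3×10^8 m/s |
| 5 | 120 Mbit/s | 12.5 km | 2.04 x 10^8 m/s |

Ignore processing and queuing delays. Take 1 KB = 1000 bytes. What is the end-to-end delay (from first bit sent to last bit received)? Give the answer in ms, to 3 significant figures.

1.68 ms

L = 29600 bits.
Transmission delay per hop = L/R = 29600/120000000 = 0.246667 ms; 5 hops → 1.23333 ms.
Propagation delays (d/s per hop): 0.06, 0.066, 0.146667, 0.117, 0.0612745 ms; sum = 0.450941 ms.
End-to-end = 1.68 ms.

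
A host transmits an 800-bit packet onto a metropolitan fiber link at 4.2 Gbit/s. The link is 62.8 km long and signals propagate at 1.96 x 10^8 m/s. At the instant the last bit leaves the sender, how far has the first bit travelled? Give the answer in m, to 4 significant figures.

t_tx = L/R = 800/4200000000 = 1.90476e-07 s.
Distance = s × t_tx = 196000000 × 1.90476e-07 = 37.33 m.

37.33 m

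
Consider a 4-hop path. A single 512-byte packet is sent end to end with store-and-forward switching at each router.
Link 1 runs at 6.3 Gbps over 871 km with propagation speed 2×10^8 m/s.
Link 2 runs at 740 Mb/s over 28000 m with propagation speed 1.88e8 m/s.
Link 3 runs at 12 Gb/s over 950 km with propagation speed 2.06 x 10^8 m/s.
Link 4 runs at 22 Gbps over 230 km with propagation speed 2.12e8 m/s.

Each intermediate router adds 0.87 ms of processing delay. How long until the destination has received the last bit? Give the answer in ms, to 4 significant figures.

12.82 ms

L = 512 × 8 = 4096 bits.
Transmission delays (L/R per hop): 0.000650159, 0.00553514, 0.000341333, 0.000186182 ms; sum = 0.00671281 ms.
Propagation delays (d/s per hop): 4.355, 0.148936, 4.61165, 1.08491 ms; sum = 10.2005 ms.
Processing at 3 router(s): 3 × 0.87 ms = 2.61 ms.
End-to-end = 12.82 ms.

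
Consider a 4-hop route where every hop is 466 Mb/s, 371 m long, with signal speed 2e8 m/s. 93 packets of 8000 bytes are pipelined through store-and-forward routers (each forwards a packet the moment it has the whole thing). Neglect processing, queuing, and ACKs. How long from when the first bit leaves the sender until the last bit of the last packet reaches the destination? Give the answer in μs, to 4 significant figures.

Per-hop transmission t_tx = L/R = 64000/466000000 = 137.339 μs.
Per-hop propagation t_prop = 371/200000000 = 1.855 μs.
Pipeline fill: first packet needs 4·t_tx to clear all hops; remaining 92 packets each add one t_tx.
Total = (4+93-1)·t_tx + 4·t_prop = 96·137.339 + 4·1.855 = 13190 μs.

13190 μs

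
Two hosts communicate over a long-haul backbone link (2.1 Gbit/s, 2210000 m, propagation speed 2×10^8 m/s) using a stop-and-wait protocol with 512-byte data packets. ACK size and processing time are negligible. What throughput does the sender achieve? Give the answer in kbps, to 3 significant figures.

185 kbps

t_tx = L/R = 4096/2100000000 = 1.95048e-06 s.
t_prop = 2210000/200000000 = 0.01105 s; RTT = 0.0221 s.
Cycle = t_tx + RTT = 0.022102 s.
Throughput = L / cycle = 4096 / 0.022102 = 185 kbps.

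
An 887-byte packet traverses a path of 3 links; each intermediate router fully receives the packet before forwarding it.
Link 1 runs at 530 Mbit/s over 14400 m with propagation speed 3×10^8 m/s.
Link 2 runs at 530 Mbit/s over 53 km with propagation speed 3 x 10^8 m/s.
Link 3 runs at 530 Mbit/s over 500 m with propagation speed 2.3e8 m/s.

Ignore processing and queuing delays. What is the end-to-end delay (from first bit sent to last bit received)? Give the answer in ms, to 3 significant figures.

0.267 ms

L = 887 × 8 = 7096 bits.
Transmission delay per hop = L/R = 7096/530000000 = 0.0133887 ms; 3 hops → 0.040166 ms.
Propagation delays (d/s per hop): 0.048, 0.176667, 0.00217391 ms; sum = 0.226841 ms.
End-to-end = 0.267 ms.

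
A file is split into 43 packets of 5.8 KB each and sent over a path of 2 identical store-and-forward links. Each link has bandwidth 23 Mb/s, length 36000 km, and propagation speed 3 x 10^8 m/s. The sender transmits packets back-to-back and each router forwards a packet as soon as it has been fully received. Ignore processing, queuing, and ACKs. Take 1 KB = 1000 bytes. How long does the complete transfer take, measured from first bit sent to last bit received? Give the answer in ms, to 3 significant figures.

329 ms

Per-hop transmission t_tx = L/R = 46400/23000000 = 2.01739 ms.
Per-hop propagation t_prop = 36000000/300000000 = 120 ms.
Pipeline fill: first packet needs 2·t_tx to clear all hops; remaining 42 packets each add one t_tx.
Total = (2+43-1)·t_tx + 2·t_prop = 44·2.01739 + 2·120 = 329 ms.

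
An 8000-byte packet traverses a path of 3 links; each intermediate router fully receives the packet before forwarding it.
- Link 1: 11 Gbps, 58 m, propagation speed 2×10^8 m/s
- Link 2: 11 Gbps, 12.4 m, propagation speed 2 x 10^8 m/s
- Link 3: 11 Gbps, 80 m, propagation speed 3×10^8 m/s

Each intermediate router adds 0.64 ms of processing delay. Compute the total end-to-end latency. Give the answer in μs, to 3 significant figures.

L = 8000 × 8 = 64000 bits.
Transmission delay per hop = L/R = 64000/11000000000 = 5.81818 μs; 3 hops → 17.4545 μs.
Propagation delays (d/s per hop): 0.29, 0.062, 0.266667 μs; sum = 0.618667 μs.
Processing at 2 router(s): 2 × 0.64 ms = 1280 μs.
End-to-end = 1300 μs.

1300 μs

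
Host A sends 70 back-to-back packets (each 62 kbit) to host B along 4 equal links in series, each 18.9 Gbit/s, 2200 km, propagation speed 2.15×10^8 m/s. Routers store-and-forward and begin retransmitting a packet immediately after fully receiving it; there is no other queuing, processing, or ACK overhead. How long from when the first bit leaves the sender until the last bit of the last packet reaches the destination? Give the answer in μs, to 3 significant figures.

Per-hop transmission t_tx = L/R = 62000/18900000000 = 3.28042 μs.
Per-hop propagation t_prop = 2200000/215000000 = 10232.6 μs.
Pipeline fill: first packet needs 4·t_tx to clear all hops; remaining 69 packets each add one t_tx.
Total = (4+70-1)·t_tx + 4·t_prop = 73·3.28042 + 4·10232.6 = 41200 μs.

41200 μs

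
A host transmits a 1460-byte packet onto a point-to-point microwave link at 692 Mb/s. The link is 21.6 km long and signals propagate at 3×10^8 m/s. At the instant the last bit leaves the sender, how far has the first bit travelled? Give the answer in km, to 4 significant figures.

5.064 km

t_tx = L/R = 11680/692000000 = 1.68786e-05 s.
Distance = s × t_tx = 300000000 × 1.68786e-05 = 5.064 km.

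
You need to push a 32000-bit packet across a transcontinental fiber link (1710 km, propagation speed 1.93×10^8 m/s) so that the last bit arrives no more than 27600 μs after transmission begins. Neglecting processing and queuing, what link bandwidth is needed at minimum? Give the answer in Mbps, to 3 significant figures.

Propagation delay = 1710000 / 193000000 = 8860.1 μs.
Transmission budget = 27600 − 8860.1 = 18739.9 μs.
R ≥ L / t_tx = 32000 bits / 0.0187399 s = 1.71 Mbps.

1.71 Mbps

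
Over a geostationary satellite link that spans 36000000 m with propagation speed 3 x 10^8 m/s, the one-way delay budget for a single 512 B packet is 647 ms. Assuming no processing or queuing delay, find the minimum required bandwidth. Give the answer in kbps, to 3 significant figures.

L = 4096 bits.
Propagation delay = 36000000 / 300000000 = 120 ms.
Transmission budget = 647 − 120 = 527 ms.
R ≥ L / t_tx = 4096 bits / 0.527 s = 7.77 kbps.

7.77 kbps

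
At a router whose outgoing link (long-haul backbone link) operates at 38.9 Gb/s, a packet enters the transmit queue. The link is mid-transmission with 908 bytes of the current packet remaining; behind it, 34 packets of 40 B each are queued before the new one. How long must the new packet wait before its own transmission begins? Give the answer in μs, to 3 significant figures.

Each queued packet: L/R = 320/38900000000 = 0.00822622 μs.
34 queued → 0.279692 μs.
Plus remaining 7264 bits of current packet: 0.186735 μs.
Queuing delay = 0.466 μs.

0.466 μs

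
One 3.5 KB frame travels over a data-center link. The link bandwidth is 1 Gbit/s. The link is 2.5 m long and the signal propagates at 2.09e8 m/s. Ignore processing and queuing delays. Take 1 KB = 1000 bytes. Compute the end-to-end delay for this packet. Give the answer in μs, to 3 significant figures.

L = 28000 bits.
Transmission delay = L/R = 28000 / 1000000000 = 28 μs.
Propagation delay = d/s = 2.5 m / 209000000 m/s = 0.0119617 μs.
Total = 28.0 μs.

28.0 μs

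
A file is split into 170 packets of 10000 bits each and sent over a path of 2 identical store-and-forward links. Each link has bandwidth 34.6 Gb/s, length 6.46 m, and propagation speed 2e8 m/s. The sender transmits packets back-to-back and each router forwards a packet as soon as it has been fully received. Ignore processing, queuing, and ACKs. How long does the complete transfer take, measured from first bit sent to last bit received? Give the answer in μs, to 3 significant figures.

49.5 μs

Per-hop transmission t_tx = L/R = 10000/34600000000 = 0.289017 μs.
Per-hop propagation t_prop = 6.46/200000000 = 0.0323 μs.
Pipeline fill: first packet needs 2·t_tx to clear all hops; remaining 169 packets each add one t_tx.
Total = (2+170-1)·t_tx + 2·t_prop = 171·0.289017 + 2·0.0323 = 49.5 μs.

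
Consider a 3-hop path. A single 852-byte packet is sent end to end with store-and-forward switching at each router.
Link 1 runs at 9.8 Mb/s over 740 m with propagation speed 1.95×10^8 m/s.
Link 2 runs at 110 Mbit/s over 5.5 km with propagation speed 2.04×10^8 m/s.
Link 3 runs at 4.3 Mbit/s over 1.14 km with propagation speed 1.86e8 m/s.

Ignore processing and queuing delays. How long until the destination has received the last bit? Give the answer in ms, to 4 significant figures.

L = 852 × 8 = 6816 bits.
Transmission delays (L/R per hop): 0.69551, 0.0619636, 1.58512 ms; sum = 2.34259 ms.
Propagation delays (d/s per hop): 0.00379487, 0.0269608, 0.00612903 ms; sum = 0.0368847 ms.
End-to-end = 2.379 ms.

2.379 ms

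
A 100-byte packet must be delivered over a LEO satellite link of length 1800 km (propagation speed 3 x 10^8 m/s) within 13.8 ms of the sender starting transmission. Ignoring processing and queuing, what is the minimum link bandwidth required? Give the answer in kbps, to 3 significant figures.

103 kbps

L = 800 bits.
Propagation delay = 1800000 / 300000000 = 6 ms.
Transmission budget = 13.8 − 6 = 7.8 ms.
R ≥ L / t_tx = 800 bits / 0.0078 s = 103 kbps.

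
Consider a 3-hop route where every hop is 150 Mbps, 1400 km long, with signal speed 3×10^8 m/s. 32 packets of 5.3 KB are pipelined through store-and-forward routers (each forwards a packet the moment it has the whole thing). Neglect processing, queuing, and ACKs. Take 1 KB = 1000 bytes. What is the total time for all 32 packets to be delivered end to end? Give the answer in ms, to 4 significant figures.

Per-hop transmission t_tx = L/R = 42400/150000000 = 0.282667 ms.
Per-hop propagation t_prop = 1400000/300000000 = 4.66667 ms.
Pipeline fill: first packet needs 3·t_tx to clear all hops; remaining 31 packets each add one t_tx.
Total = (3+32-1)·t_tx + 3·t_prop = 34·0.282667 + 3·4.66667 = 23.61 ms.

23.61 ms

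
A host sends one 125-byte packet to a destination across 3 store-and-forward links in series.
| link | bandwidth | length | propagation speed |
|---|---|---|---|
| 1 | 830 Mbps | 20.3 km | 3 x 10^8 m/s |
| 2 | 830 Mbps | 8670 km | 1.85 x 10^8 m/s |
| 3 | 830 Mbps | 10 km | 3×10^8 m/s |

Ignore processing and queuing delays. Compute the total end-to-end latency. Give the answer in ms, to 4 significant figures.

L = 125 × 8 = 1000 bits.
Transmission delay per hop = L/R = 1000/830000000 = 0.00120482 ms; 3 hops → 0.00361446 ms.
Propagation delays (d/s per hop): 0.0676667, 46.8649, 0.0333333 ms; sum = 46.9659 ms.
End-to-end = 46.97 ms.

46.97 ms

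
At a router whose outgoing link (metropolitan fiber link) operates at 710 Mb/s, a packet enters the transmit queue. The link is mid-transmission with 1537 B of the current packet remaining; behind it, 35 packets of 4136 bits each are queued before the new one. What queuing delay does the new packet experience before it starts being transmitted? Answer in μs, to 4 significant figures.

221.2 μs

Each queued packet: L/R = 4136/710000000 = 5.82535 μs.
35 queued → 203.887 μs.
Plus remaining 12296 bits of current packet: 17.3183 μs.
Queuing delay = 221.2 μs.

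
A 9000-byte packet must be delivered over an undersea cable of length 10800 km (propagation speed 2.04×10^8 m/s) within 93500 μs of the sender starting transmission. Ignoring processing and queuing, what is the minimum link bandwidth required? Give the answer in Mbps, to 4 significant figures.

1.775 Mbps

L = 72000 bits.
Propagation delay = 10800000 / 204000000 = 52941.2 μs.
Transmission budget = 93500 − 52941.2 = 40558.8 μs.
R ≥ L / t_tx = 72000 bits / 0.0405588 s = 1.775 Mbps.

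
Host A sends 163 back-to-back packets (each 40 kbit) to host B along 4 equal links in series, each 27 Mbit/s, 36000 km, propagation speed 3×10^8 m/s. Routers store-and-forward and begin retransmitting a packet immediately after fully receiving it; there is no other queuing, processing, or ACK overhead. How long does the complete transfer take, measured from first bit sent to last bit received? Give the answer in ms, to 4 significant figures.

725.9 ms

Per-hop transmission t_tx = L/R = 40000/27000000 = 1.48148 ms.
Per-hop propagation t_prop = 36000000/300000000 = 120 ms.
Pipeline fill: first packet needs 4·t_tx to clear all hops; remaining 162 packets each add one t_tx.
Total = (4+163-1)·t_tx + 4·t_prop = 166·1.48148 + 4·120 = 725.9 ms.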